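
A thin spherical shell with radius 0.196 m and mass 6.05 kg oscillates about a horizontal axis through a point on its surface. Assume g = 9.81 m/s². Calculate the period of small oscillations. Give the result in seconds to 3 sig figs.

1.15 s

I_cm = (2/3)mr² = 0.1549 kg·m². The pivot is at distance d = 0.196 m from the centre of mass.
By the parallel-axis theorem, I = I_cm + md² = 0.1549 + 0.2324 = 0.3874 kg·m².
T = 2π√(I/(mgd)) = 2π√(0.3874/(6.05 × 9.81 × 0.196)) = 1.15 s.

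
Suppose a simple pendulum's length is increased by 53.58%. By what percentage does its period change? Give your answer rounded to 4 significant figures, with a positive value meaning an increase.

T ∝ √L, so T'/T = √(1.5358) = 1.2393.
Percentage change in T = (1.2393 − 1) × 100% = 23.93%.

23.93%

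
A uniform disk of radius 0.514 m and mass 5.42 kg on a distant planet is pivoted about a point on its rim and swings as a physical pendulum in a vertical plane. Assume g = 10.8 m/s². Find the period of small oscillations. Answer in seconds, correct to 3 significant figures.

1.68 s

I_cm = ½mr² = 0.7160 kg·m². The pivot is at distance d = 0.514 m from the centre of mass.
By the parallel-axis theorem, I = I_cm + md² = 0.7160 + 1.432 = 2.148 kg·m².
T = 2π√(I/(mgd)) = 2π√(2.148/(5.42 × 10.8 × 0.514)) = 1.68 s.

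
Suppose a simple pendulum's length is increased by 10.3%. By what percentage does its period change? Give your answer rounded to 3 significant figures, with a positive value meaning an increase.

T ∝ √L, so T'/T = √(1.103) = 1.050.
Percentage change in T = (1.050 − 1) × 100% = 5.02%.

5.02%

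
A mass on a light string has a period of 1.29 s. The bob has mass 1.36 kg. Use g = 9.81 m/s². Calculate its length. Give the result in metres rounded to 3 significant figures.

From T = 2π√(L/g), L = gT²/(4π²) = 9.81 × 1.290²/(4π²) = 0.414 m.

0.414 m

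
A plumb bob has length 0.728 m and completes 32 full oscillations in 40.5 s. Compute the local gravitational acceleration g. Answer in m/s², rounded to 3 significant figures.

17.9 m/s²

T = 40.5/32 = 1.266 s.
From T = 2π√(L/g), g = 4π²L/T² = 4π² × 0.728/1.266² = 17.9 m/s².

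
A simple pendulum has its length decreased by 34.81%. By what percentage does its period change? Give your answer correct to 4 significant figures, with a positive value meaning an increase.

-19.26%

T ∝ √L, so T'/T = √(0.65190) = 0.80740.
Percentage change in T = (0.80740 − 1) × 100% = -19.26%.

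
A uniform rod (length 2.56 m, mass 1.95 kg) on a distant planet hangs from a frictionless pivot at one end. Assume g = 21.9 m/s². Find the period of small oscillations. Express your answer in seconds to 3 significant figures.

For a physical pendulum T = 2π√(I/(mgd)), with d = 1.280 m from pivot to centre of mass.
I_cm = mL²/12 = 1.95 × 2.56²/12 = 1.065 kg·m²; I = I_cm + md² = 1.065 + 1.95 × 1.280² = 4.260 kg·m².
T = 2π√(4.260/(1.95 × 21.9 × 1.280)) = 1.75 s.

1.75 s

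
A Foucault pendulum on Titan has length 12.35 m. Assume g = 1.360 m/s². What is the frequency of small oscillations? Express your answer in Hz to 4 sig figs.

0.05281 Hz

T = 2π√(L/g) = 2π√(12.35/1.360) = 18.934 s, so f = 1/T = 0.05281 Hz.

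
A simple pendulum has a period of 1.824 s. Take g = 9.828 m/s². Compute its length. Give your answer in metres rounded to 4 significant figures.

0.8282 m

From T = 2π√(L/g), L = gT²/(4π²) = 9.828 × 1.8240²/(4π²) = 0.8282 m.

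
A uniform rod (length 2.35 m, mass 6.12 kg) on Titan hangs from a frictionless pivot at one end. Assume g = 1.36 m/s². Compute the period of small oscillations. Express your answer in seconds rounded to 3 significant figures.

For a physical pendulum T = 2π√(I/(mgd)), with d = 1.175 m from pivot to centre of mass.
I_cm = mL²/12 = 6.12 × 2.35²/12 = 2.816 kg·m²; I = I_cm + md² = 2.816 + 6.12 × 1.175² = 11.27 kg·m².
T = 2π√(11.27/(6.12 × 1.36 × 1.175)) = 6.74 s.

6.74 s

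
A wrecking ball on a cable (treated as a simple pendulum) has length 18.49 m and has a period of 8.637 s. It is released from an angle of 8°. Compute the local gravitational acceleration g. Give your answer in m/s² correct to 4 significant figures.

From T = 2π√(L/g), g = 4π²L/T² = 4π² × 18.49/8.6370² = 9.785 m/s².

9.785 m/s²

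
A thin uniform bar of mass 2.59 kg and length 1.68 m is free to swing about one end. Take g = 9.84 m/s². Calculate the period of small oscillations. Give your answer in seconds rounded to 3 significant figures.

For a physical pendulum T = 2π√(I/(mgd)), with d = 0.8400 m from pivot to centre of mass.
I_cm = mL²/12 = 2.59 × 1.68²/12 = 0.6092 kg·m²; I = I_cm + md² = 0.6092 + 2.59 × 0.8400² = 2.437 kg·m².
T = 2π√(2.437/(2.59 × 9.84 × 0.8400)) = 2.12 s.

2.12 s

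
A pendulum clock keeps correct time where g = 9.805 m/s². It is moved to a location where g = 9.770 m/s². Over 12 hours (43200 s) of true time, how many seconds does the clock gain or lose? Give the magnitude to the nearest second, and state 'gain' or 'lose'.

lose 77 s

The clock's period scales as T ∝ 1/√g, so T'/T = √(9.805/9.770) = 1.00179.
In 43200 s of true time the clock registers 43200/1.00179 = 43122.8 s, so it loses 77 s.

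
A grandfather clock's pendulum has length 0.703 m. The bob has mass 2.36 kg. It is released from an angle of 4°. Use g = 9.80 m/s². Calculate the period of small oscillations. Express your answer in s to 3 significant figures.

1.68 s

T = 2π√(L/g) = 2π√(0.703/9.80) = 2π × 0.2678 = 1.68 s.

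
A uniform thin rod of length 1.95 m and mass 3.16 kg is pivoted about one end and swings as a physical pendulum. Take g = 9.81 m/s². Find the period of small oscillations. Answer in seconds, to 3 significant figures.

For a physical pendulum T = 2π√(I/(mgd)), with d = 0.9750 m from pivot to centre of mass.
I_cm = mL²/12 = 3.16 × 1.95²/12 = 1.001 kg·m²; I = I_cm + md² = 1.001 + 3.16 × 0.9750² = 4.005 kg·m².
T = 2π√(4.005/(3.16 × 9.81 × 0.9750)) = 2.29 s.

2.29 s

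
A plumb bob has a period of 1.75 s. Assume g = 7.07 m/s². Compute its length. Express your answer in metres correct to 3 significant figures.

From T = 2π√(L/g), L = gT²/(4π²) = 7.07 × 1.750²/(4π²) = 0.548 m.

0.548 m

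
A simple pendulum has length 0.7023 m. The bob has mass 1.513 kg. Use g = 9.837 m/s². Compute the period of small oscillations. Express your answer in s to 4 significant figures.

1.679 s

T = 2π√(L/g) = 2π√(0.7023/9.837) = 2π × 0.26720 = 1.679 s.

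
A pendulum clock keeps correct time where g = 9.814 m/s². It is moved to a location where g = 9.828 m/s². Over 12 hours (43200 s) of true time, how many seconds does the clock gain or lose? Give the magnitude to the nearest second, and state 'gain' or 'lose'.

The clock's period scales as T ∝ 1/√g, so T'/T = √(9.814/9.828) = 0.999287.
In 43200 s of true time the clock registers 43200/0.999287 = 43230.8 s, so it gains 31 s.

gain 31 s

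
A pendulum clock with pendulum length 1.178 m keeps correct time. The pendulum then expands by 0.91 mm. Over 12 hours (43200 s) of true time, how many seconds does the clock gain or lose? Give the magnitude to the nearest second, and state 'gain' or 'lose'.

lose 17 s

T ∝ √L, so T'/T = √(1.17891/1.178) = 1.00039.
In 43200 s of true time the clock registers 43200/1.00039 = 43183.3 s, so it loses 17 s.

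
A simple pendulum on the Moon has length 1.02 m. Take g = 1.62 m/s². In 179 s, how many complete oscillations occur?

35

T = 2π√(L/g) = 2π√(1.02/1.62) = 4.986 s.
Number of complete oscillations = ⌊179/4.986⌋ = ⌊35.90⌋ = 35.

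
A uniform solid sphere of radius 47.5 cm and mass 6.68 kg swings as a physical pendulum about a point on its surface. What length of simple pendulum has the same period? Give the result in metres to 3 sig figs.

The equivalent simple-pendulum length is L_eq = I/(md), where I is about the pivot and d = 0.4750 m.
I_cm = (2/5)mR² = 0.6029 kg·m², so I = I_cm + md² = 0.6029 + 1.507 = 2.110 kg·m².
L_eq = 2.110/(6.68 × 0.4750) = 0.665 m.

0.665 m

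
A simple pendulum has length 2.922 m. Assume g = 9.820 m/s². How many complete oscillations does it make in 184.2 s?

T = 2π√(L/g) = 2π√(2.922/9.820) = 3.4274 s.
Number of complete oscillations = ⌊184.2/3.4274⌋ = ⌊53.743⌋ = 53.

53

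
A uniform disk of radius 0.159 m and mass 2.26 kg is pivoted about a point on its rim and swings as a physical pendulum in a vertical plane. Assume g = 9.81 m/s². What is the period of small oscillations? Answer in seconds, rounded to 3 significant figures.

I_cm = ½mr² = 0.02857 kg·m². The pivot is at distance d = 0.159 m from the centre of mass.
By the parallel-axis theorem, I = I_cm + md² = 0.02857 + 0.05714 = 0.08570 kg·m².
T = 2π√(I/(mgd)) = 2π√(0.08570/(2.26 × 9.81 × 0.159)) = 0.980 s.

0.980 s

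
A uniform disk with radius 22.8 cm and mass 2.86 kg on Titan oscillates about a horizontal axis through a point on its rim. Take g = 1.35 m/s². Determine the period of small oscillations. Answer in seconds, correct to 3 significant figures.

3.16 s

I_cm = ½mr² = 0.07434 kg·m². The pivot is at distance d = 0.228 m from the centre of mass.
By the parallel-axis theorem, I = I_cm + md² = 0.07434 + 0.1487 = 0.2230 kg·m².
T = 2π√(I/(mgd)) = 2π√(0.2230/(2.86 × 1.35 × 0.228)) = 3.16 s.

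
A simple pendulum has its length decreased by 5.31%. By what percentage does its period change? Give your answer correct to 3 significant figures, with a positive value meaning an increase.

T ∝ √L, so T'/T = √(0.9469) = 0.9731.
Percentage change in T = (0.9731 − 1) × 100% = -2.69%.

-2.69%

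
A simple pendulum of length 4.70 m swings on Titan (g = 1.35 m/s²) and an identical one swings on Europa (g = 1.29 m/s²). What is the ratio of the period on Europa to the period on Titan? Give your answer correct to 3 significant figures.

1.02

T ∝ 1/√g, so T₂/T₁ = √(g₁/g₂) = √(1.35/1.29) = 1.02.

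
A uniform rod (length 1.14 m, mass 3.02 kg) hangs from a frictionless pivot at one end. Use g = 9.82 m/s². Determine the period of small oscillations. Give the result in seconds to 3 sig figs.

For a physical pendulum T = 2π√(I/(mgd)), with d = 0.5700 m from pivot to centre of mass.
I_cm = mL²/12 = 3.02 × 1.14²/12 = 0.3271 kg·m²; I = I_cm + md² = 0.3271 + 3.02 × 0.5700² = 1.308 kg·m².
T = 2π√(1.308/(3.02 × 9.82 × 0.5700)) = 1.75 s.

1.75 s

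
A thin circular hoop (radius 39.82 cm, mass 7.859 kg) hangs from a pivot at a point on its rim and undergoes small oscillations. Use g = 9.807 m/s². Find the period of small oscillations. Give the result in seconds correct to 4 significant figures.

1.791 s

I_cm = mr² = 1.2461 kg·m². The pivot is at distance d = 0.3982 m from the centre of mass.
By the parallel-axis theorem, I = I_cm + md² = 1.2461 + 1.2461 = 2.4923 kg·m².
T = 2π√(I/(mgd)) = 2π√(2.4923/(7.859 × 9.807 × 0.3982)) = 1.791 s.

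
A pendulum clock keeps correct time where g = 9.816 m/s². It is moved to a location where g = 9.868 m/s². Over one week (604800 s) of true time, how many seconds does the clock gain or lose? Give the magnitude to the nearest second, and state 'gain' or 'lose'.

gain 1600 s

The clock's period scales as T ∝ 1/√g, so T'/T = √(9.816/9.868) = 0.997362.
In 604800 s of true time the clock registers 604800/0.997362 = 606399.8 s, so it gains 1600 s.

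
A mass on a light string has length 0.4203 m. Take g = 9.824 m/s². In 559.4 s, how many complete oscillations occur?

430

T = 2π√(L/g) = 2π√(0.4203/9.824) = 1.2996 s.
Number of complete oscillations = ⌊559.4/1.2996⌋ = ⌊430.43⌋ = 430.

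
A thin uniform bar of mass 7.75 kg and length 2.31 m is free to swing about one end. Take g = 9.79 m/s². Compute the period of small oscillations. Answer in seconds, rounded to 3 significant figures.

2.49 s

For a physical pendulum T = 2π√(I/(mgd)), with d = 1.155 m from pivot to centre of mass.
I_cm = mL²/12 = 7.75 × 2.31²/12 = 3.446 kg·m²; I = I_cm + md² = 3.446 + 7.75 × 1.155² = 13.78 kg·m².
T = 2π√(13.78/(7.75 × 9.79 × 1.155)) = 2.49 s.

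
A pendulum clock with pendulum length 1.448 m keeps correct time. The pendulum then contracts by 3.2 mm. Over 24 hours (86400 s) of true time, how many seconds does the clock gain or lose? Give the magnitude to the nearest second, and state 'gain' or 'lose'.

T ∝ √L, so T'/T = √(1.44480/1.448) = 0.998894.
In 86400 s of true time the clock registers 86400/0.998894 = 86495.6 s, so it gains 96 s.

gain 96 s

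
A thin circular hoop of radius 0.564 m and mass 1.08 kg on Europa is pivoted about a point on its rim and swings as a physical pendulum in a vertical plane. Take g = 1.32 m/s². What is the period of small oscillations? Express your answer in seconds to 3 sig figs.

I_cm = mr² = 0.3435 kg·m². The pivot is at distance d = 0.564 m from the centre of mass.
By the parallel-axis theorem, I = I_cm + md² = 0.3435 + 0.3435 = 0.6871 kg·m².
T = 2π√(I/(mgd)) = 2π√(0.6871/(1.08 × 1.32 × 0.564)) = 5.81 s.

5.81 s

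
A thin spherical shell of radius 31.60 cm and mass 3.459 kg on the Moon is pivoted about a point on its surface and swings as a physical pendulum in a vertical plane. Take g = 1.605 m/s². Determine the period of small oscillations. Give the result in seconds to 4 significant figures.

3.599 s

I_cm = (2/3)mr² = 0.23027 kg·m². The pivot is at distance d = 0.3160 m from the centre of mass.
By the parallel-axis theorem, I = I_cm + md² = 0.23027 + 0.34540 = 0.57567 kg·m².
T = 2π√(I/(mgd)) = 2π√(0.57567/(3.459 × 1.605 × 0.3160)) = 3.599 s.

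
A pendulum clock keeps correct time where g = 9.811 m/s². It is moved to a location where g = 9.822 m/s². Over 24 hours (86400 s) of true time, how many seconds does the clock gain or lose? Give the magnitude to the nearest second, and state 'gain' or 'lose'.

The clock's period scales as T ∝ 1/√g, so T'/T = √(9.811/9.822) = 0.999440.
In 86400 s of true time the clock registers 86400/0.999440 = 86448.4 s, so it gains 48 s.

gain 48 s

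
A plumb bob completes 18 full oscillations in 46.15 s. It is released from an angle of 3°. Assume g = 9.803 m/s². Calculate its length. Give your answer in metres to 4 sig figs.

1.632 m

T = 46.15/18 = 2.5639 s.
From T = 2π√(L/g), L = gT²/(4π²) = 9.803 × 2.5639²/(4π²) = 1.632 m.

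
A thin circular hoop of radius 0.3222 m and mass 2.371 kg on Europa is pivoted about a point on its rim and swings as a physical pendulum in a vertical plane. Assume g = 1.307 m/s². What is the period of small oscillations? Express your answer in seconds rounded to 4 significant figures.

4.412 s

I_cm = mr² = 0.24614 kg·m². The pivot is at distance d = 0.3222 m from the centre of mass.
By the parallel-axis theorem, I = I_cm + md² = 0.24614 + 0.24614 = 0.49228 kg·m².
T = 2π√(I/(mgd)) = 2π√(0.49228/(2.371 × 1.307 × 0.3222)) = 4.412 s.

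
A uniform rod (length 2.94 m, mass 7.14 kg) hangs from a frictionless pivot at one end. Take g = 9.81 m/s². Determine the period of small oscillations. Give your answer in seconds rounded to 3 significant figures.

2.81 s

For a physical pendulum T = 2π√(I/(mgd)), with d = 1.470 m from pivot to centre of mass.
I_cm = mL²/12 = 7.14 × 2.94²/12 = 5.143 kg·m²; I = I_cm + md² = 5.143 + 7.14 × 1.470² = 20.57 kg·m².
T = 2π√(20.57/(7.14 × 9.81 × 1.470)) = 2.81 s.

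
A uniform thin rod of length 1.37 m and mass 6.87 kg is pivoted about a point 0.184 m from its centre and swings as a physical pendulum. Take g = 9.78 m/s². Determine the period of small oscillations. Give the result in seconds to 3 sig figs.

For a physical pendulum T = 2π√(I/(mgd)), with d = 0.1840 m from pivot to centre of mass.
I_cm = mL²/12 = 6.87 × 1.37²/12 = 1.075 kg·m²; I = I_cm + md² = 1.075 + 6.87 × 0.1840² = 1.307 kg·m².
T = 2π√(1.307/(6.87 × 9.78 × 0.1840)) = 2.04 s.

2.04 s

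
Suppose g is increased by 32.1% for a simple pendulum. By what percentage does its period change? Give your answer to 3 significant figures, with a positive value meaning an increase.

T ∝ 1/√g, so T'/T = 1/√(1.321) = 0.8701.
Percentage change in T = (0.8701 − 1) × 100% = -13.0%.

-13.0%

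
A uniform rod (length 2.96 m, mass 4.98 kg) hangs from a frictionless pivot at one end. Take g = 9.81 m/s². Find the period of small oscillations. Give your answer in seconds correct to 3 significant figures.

2.82 s

For a physical pendulum T = 2π√(I/(mgd)), with d = 1.480 m from pivot to centre of mass.
I_cm = mL²/12 = 4.98 × 2.96²/12 = 3.636 kg·m²; I = I_cm + md² = 3.636 + 4.98 × 1.480² = 14.54 kg·m².
T = 2π√(14.54/(4.98 × 9.81 × 1.480)) = 2.82 s.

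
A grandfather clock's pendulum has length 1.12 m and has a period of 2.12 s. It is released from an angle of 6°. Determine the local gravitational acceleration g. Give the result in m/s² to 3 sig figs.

From T = 2π√(L/g), g = 4π²L/T² = 4π² × 1.12/2.120² = 9.84 m/s².

9.84 m/s²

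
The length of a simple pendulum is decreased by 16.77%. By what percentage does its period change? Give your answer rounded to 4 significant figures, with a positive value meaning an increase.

T ∝ √L, so T'/T = √(0.83230) = 0.91230.
Percentage change in T = (0.91230 − 1) × 100% = -8.770%.

-8.770%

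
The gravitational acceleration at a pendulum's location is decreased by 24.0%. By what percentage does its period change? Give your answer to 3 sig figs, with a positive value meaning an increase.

14.7%

T ∝ 1/√g, so T'/T = 1/√(0.7600) = 1.147.
Percentage change in T = (1.147 − 1) × 100% = 14.7%.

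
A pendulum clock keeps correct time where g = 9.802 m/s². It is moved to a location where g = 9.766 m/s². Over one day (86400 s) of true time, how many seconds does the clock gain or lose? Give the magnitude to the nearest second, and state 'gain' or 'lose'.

lose 159 s

The clock's period scales as T ∝ 1/√g, so T'/T = √(9.802/9.766) = 1.00184.
In 86400 s of true time the clock registers 86400/1.00184 = 86241.2 s, so it loses 159 s.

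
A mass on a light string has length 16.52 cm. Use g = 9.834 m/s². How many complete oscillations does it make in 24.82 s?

T = 2π√(L/g) = 2π√(0.1652/9.834) = 0.81437 s.
Number of complete oscillations = ⌊24.82/0.81437⌋ = ⌊30.478⌋ = 30.

30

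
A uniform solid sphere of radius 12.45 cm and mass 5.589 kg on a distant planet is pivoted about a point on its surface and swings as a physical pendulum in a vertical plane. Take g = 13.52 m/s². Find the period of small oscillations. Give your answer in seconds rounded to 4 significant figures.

I_cm = (2/5)mr² = 0.034652 kg·m². The pivot is at distance d = 0.1245 m from the centre of mass.
By the parallel-axis theorem, I = I_cm + md² = 0.034652 + 0.086631 = 0.12128 kg·m².
T = 2π√(I/(mgd)) = 2π√(0.12128/(5.589 × 13.52 × 0.1245)) = 0.7134 s.

0.7134 s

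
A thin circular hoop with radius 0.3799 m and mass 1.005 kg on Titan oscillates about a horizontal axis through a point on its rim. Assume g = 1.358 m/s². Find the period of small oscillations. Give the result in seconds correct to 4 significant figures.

I_cm = mr² = 0.14505 kg·m². The pivot is at distance d = 0.3799 m from the centre of mass.
By the parallel-axis theorem, I = I_cm + md² = 0.14505 + 0.14505 = 0.29009 kg·m².
T = 2π√(I/(mgd)) = 2π√(0.29009/(1.005 × 1.358 × 0.3799)) = 4.700 s.

4.700 s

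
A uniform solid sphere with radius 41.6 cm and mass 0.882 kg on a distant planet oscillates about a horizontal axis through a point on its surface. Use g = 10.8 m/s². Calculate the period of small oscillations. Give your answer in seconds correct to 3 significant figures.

1.46 s

I_cm = (2/5)mr² = 0.06105 kg·m². The pivot is at distance d = 0.416 m from the centre of mass.
By the parallel-axis theorem, I = I_cm + md² = 0.06105 + 0.1526 = 0.2137 kg·m².
T = 2π√(I/(mgd)) = 2π√(0.2137/(0.882 × 10.8 × 0.416)) = 1.46 s.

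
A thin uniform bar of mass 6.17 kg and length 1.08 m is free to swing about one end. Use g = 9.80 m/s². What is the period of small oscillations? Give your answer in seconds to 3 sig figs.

1.70 s

For a physical pendulum T = 2π√(I/(mgd)), with d = 0.5400 m from pivot to centre of mass.
I_cm = mL²/12 = 6.17 × 1.08²/12 = 0.5997 kg·m²; I = I_cm + md² = 0.5997 + 6.17 × 0.5400² = 2.399 kg·m².
T = 2π√(2.399/(6.17 × 9.80 × 0.5400)) = 1.70 s.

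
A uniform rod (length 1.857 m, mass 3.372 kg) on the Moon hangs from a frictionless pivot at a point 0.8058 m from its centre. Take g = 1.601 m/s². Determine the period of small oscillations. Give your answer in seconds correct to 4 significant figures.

5.354 s

For a physical pendulum T = 2π√(I/(mgd)), with d = 0.80580 m from pivot to centre of mass.
I_cm = mL²/12 = 3.372 × 1.857²/12 = 0.96901 kg·m²; I = I_cm + md² = 0.96901 + 3.372 × 0.80580² = 3.1585 kg·m².
T = 2π√(3.1585/(3.372 × 1.601 × 0.80580)) = 5.354 s.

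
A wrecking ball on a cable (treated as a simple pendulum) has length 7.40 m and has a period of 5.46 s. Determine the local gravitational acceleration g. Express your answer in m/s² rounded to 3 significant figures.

9.80 m/s²

From T = 2π√(L/g), g = 4π²L/T² = 4π² × 7.40/5.460² = 9.80 m/s².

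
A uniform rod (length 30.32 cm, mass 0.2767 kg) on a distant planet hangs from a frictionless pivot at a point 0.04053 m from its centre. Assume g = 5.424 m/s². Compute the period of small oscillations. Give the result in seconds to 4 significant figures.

1.293 s

For a physical pendulum T = 2π√(I/(mgd)), with d = 0.040530 m from pivot to centre of mass.
I_cm = mL²/12 = 0.2767 × 0.3032²/12 = 0.0021198 kg·m²; I = I_cm + md² = 0.0021198 + 0.2767 × 0.040530² = 0.0025743 kg·m².
T = 2π√(0.0025743/(0.2767 × 5.424 × 0.040530)) = 1.293 s.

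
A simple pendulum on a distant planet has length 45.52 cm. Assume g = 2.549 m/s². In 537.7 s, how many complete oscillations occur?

202

T = 2π√(L/g) = 2π√(0.4552/2.549) = 2.6552 s.
Number of complete oscillations = ⌊537.7/2.6552⌋ = ⌊202.51⌋ = 202.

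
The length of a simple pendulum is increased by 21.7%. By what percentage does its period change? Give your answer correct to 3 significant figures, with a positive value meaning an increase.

T ∝ √L, so T'/T = √(1.217) = 1.103.
Percentage change in T = (1.103 − 1) × 100% = 10.3%.

10.3%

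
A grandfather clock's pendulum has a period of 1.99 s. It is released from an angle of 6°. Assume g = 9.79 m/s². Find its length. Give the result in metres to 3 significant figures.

0.982 m

From T = 2π√(L/g), L = gT²/(4π²) = 9.79 × 1.990²/(4π²) = 0.982 m.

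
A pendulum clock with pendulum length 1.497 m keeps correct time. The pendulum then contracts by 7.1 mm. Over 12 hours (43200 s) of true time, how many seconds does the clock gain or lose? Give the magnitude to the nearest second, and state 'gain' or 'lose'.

T ∝ √L, so T'/T = √(1.48990/1.497) = 0.997626.
In 43200 s of true time the clock registers 43200/0.997626 = 43302.8 s, so it gains 103 s.

gain 103 s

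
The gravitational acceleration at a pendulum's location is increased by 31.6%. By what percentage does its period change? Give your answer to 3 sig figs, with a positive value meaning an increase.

-12.8%

T ∝ 1/√g, so T'/T = 1/√(1.316) = 0.8717.
Percentage change in T = (0.8717 − 1) × 100% = -12.8%.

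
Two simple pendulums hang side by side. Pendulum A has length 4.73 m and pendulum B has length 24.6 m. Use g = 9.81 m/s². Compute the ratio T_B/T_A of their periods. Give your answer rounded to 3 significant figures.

2.28

T ∝ √L, so T_B/T_A = √(L_B/L_A) = √(24.6/4.73) = 2.28.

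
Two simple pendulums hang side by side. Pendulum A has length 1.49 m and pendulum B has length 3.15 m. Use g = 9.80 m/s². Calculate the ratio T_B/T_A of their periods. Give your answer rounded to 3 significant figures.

T ∝ √L, so T_B/T_A = √(L_B/L_A) = √(3.15/1.49) = 1.45.

1.45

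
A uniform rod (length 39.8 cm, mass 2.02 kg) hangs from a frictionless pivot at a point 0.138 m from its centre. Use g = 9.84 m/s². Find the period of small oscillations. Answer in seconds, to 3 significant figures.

For a physical pendulum T = 2π√(I/(mgd)), with d = 0.1380 m from pivot to centre of mass.
I_cm = mL²/12 = 2.02 × 0.398²/12 = 0.02666 kg·m²; I = I_cm + md² = 0.02666 + 2.02 × 0.1380² = 0.06513 kg·m².
T = 2π√(0.06513/(2.02 × 9.84 × 0.1380)) = 0.968 s.

0.968 s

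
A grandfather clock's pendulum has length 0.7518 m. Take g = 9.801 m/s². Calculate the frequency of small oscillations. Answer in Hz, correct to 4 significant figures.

T = 2π√(L/g) = 2π√(0.7518/9.801) = 1.7402 s, so f = 1/T = 0.5747 Hz.

0.5747 Hz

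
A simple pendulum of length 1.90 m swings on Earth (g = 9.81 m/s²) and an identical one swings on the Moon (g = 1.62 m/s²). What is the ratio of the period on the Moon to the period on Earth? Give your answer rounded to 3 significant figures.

2.46

T ∝ 1/√g, so T₂/T₁ = √(g₁/g₂) = √(9.81/1.62) = 2.46.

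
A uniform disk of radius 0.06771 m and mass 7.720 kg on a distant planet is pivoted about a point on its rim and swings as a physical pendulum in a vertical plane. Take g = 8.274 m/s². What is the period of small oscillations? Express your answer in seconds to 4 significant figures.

0.6961 s

I_cm = ½mr² = 0.017697 kg·m². The pivot is at distance d = 0.06771 m from the centre of mass.
By the parallel-axis theorem, I = I_cm + md² = 0.017697 + 0.035393 = 0.053090 kg·m².
T = 2π√(I/(mgd)) = 2π√(0.053090/(7.720 × 8.274 × 0.06771)) = 0.6961 s.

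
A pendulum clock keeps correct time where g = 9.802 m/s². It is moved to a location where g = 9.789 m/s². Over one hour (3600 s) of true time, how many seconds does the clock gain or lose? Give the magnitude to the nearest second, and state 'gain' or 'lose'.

The clock's period scales as T ∝ 1/√g, so T'/T = √(9.802/9.789) = 1.00066.
In 3600 s of true time the clock registers 3600/1.00066 = 3597.6 s, so it loses 2 s.

lose 2 s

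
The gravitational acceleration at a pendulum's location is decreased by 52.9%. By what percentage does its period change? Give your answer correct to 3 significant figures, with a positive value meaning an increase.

45.7%

T ∝ 1/√g, so T'/T = 1/√(0.4710) = 1.457.
Percentage change in T = (1.457 − 1) × 100% = 45.7%.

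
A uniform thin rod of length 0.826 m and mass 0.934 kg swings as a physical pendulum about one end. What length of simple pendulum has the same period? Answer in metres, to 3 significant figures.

0.551 m

The equivalent simple-pendulum length is L_eq = I/(md), where I is about the pivot and d = 0.4130 m.
I_cm = (1/12)mL² = 0.05310 kg·m², so I = I_cm + md² = 0.05310 + 0.1593 = 0.2124 kg·m².
L_eq = 0.2124/(0.934 × 0.4130) = 0.551 m.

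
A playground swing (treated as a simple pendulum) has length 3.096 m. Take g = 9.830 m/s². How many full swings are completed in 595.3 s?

T = 2π√(L/g) = 2π√(3.096/9.830) = 3.5262 s.
Number of complete oscillations = ⌊595.3/3.5262⌋ = ⌊168.82⌋ = 168.

168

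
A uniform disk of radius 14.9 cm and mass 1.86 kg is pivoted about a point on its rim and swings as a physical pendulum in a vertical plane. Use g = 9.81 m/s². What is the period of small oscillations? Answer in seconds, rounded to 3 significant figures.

0.948 s

I_cm = ½mr² = 0.02065 kg·m². The pivot is at distance d = 0.149 m from the centre of mass.
By the parallel-axis theorem, I = I_cm + md² = 0.02065 + 0.04129 = 0.06194 kg·m².
T = 2π√(I/(mgd)) = 2π√(0.06194/(1.86 × 9.81 × 0.149)) = 0.948 s.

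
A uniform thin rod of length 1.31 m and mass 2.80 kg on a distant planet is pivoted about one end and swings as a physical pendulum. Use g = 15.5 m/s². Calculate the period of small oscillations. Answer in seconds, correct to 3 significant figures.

1.49 s

For a physical pendulum T = 2π√(I/(mgd)), with d = 0.6550 m from pivot to centre of mass.
I_cm = mL²/12 = 2.80 × 1.31²/12 = 0.4004 kg·m²; I = I_cm + md² = 0.4004 + 2.80 × 0.6550² = 1.602 kg·m².
T = 2π√(1.602/(2.80 × 15.5 × 0.6550)) = 1.49 s.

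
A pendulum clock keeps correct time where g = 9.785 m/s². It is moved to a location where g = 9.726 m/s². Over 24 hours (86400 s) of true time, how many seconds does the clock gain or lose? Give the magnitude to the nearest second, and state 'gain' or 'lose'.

lose 261 s

The clock's period scales as T ∝ 1/√g, so T'/T = √(9.785/9.726) = 1.00303.
In 86400 s of true time the clock registers 86400/1.00303 = 86139.1 s, so it loses 261 s.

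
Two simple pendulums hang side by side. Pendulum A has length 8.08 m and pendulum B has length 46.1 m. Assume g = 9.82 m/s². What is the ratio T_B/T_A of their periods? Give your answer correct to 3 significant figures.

2.39

T ∝ √L, so T_B/T_A = √(L_B/L_A) = √(46.1/8.08) = 2.39.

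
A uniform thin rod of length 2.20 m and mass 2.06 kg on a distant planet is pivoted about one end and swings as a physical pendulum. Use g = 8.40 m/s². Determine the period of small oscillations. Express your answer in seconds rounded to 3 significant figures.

For a physical pendulum T = 2π√(I/(mgd)), with d = 1.100 m from pivot to centre of mass.
I_cm = mL²/12 = 2.06 × 2.20²/12 = 0.8309 kg·m²; I = I_cm + md² = 0.8309 + 2.06 × 1.100² = 3.323 kg·m².
T = 2π√(3.323/(2.06 × 8.40 × 1.100)) = 2.63 s.

2.63 s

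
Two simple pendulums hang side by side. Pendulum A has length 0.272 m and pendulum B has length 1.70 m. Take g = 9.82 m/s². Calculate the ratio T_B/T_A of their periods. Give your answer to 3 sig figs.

T ∝ √L, so T_B/T_A = √(L_B/L_A) = √(1.70/0.272) = 2.50.

2.50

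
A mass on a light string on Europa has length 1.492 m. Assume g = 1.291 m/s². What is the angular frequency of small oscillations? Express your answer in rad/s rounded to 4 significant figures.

ω = √(g/L) = √(1.291/1.492) = 0.9302 rad/s.

0.9302 rad/s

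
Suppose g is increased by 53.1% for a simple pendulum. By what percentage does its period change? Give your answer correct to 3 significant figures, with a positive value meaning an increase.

-19.2%

T ∝ 1/√g, so T'/T = 1/√(1.531) = 0.8082.
Percentage change in T = (0.8082 − 1) × 100% = -19.2%.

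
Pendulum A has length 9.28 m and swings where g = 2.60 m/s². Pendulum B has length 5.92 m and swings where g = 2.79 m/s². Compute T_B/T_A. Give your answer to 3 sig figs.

T = 2π√(L/g), so T_B/T_A = √((L_B/g_B)/(L_A/g_A)) = √((5.92/2.79)/(9.28/2.60)) = 0.771.

0.771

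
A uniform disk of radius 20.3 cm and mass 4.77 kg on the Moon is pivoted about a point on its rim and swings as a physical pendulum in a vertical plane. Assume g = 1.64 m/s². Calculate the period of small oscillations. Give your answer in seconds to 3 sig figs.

2.71 s

I_cm = ½mr² = 0.09828 kg·m². The pivot is at distance d = 0.203 m from the centre of mass.
By the parallel-axis theorem, I = I_cm + md² = 0.09828 + 0.1966 = 0.2949 kg·m².
T = 2π√(I/(mgd)) = 2π√(0.2949/(4.77 × 1.64 × 0.203)) = 2.71 s.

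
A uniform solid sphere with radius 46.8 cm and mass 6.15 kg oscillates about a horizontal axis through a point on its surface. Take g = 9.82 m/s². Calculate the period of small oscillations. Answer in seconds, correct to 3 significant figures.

1.62 s

I_cm = (2/5)mr² = 0.5388 kg·m². The pivot is at distance d = 0.468 m from the centre of mass.
By the parallel-axis theorem, I = I_cm + md² = 0.5388 + 1.347 = 1.886 kg·m².
T = 2π√(I/(mgd)) = 2π√(1.886/(6.15 × 9.82 × 0.468)) = 1.62 s.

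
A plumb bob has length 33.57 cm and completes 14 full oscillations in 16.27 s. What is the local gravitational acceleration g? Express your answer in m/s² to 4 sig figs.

9.813 m/s²

T = 16.27/14 = 1.1621 s.
From T = 2π√(L/g), g = 4π²L/T² = 4π² × 0.3357/1.1621² = 9.813 m/s².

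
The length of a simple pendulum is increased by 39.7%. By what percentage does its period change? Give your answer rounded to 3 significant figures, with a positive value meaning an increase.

18.2%

T ∝ √L, so T'/T = √(1.397) = 1.182.
Percentage change in T = (1.182 − 1) × 100% = 18.2%.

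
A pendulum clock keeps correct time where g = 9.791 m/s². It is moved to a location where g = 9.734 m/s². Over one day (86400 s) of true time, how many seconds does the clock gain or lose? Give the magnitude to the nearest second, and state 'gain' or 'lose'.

The clock's period scales as T ∝ 1/√g, so T'/T = √(9.791/9.734) = 1.00292.
In 86400 s of true time the clock registers 86400/1.00292 = 86148.1 s, so it loses 252 s.

lose 252 s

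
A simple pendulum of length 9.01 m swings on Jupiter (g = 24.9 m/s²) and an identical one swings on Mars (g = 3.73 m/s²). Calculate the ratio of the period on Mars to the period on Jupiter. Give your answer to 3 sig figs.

2.58

T ∝ 1/√g, so T₂/T₁ = √(g₁/g₂) = √(24.9/3.73) = 2.58.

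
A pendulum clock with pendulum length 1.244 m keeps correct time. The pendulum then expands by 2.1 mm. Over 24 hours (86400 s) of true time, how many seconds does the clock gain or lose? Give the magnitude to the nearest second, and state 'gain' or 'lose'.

lose 73 s

T ∝ √L, so T'/T = √(1.24610/1.244) = 1.00084.
In 86400 s of true time the clock registers 86400/1.00084 = 86327.2 s, so it loses 73 s.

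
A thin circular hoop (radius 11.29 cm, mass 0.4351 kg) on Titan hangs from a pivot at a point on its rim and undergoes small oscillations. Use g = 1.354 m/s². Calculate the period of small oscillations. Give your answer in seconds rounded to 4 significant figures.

I_cm = mr² = 0.0055460 kg·m². The pivot is at distance d = 0.1129 m from the centre of mass.
By the parallel-axis theorem, I = I_cm + md² = 0.0055460 + 0.0055460 = 0.011092 kg·m².
T = 2π√(I/(mgd)) = 2π√(0.011092/(0.4351 × 1.354 × 0.1129)) = 2.566 s.

2.566 s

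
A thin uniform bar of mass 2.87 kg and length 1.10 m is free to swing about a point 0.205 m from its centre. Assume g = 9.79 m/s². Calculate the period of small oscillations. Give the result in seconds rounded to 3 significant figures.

For a physical pendulum T = 2π√(I/(mgd)), with d = 0.2050 m from pivot to centre of mass.
I_cm = mL²/12 = 2.87 × 1.10²/12 = 0.2894 kg·m²; I = I_cm + md² = 0.2894 + 2.87 × 0.2050² = 0.4100 kg·m².
T = 2π√(0.4100/(2.87 × 9.79 × 0.2050)) = 1.68 s.

1.68 s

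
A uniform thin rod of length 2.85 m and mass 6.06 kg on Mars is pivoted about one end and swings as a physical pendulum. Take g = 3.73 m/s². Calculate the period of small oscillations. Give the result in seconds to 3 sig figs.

4.48 s

For a physical pendulum T = 2π√(I/(mgd)), with d = 1.425 m from pivot to centre of mass.
I_cm = mL²/12 = 6.06 × 2.85²/12 = 4.102 kg·m²; I = I_cm + md² = 4.102 + 6.06 × 1.425² = 16.41 kg·m².
T = 2π√(16.41/(6.06 × 3.73 × 1.425)) = 4.48 s.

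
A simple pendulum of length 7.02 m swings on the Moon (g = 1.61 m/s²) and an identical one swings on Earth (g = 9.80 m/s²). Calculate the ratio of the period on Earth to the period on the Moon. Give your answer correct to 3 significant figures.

T ∝ 1/√g, so T₂/T₁ = √(g₁/g₂) = √(1.61/9.80) = 0.405.

0.405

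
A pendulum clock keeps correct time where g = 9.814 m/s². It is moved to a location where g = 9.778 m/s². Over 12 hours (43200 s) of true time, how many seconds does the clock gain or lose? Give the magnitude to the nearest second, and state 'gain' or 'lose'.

lose 79 s

The clock's period scales as T ∝ 1/√g, so T'/T = √(9.814/9.778) = 1.00184.
In 43200 s of true time the clock registers 43200/1.00184 = 43120.7 s, so it loses 79 s.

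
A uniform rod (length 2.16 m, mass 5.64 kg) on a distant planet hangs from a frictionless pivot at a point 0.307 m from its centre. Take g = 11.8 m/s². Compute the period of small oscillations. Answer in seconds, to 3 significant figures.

For a physical pendulum T = 2π√(I/(mgd)), with d = 0.3070 m from pivot to centre of mass.
I_cm = mL²/12 = 5.64 × 2.16²/12 = 2.193 kg·m²; I = I_cm + md² = 2.193 + 5.64 × 0.3070² = 2.724 kg·m².
T = 2π√(2.724/(5.64 × 11.8 × 0.3070)) = 2.29 s.

2.29 s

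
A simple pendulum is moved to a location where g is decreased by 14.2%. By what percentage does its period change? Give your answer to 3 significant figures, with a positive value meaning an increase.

7.96%

T ∝ 1/√g, so T'/T = 1/√(0.8580) = 1.080.
Percentage change in T = (1.080 − 1) × 100% = 7.96%.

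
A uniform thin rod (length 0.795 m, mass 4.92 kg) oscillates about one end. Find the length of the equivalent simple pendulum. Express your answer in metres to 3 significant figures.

0.530 m

The equivalent simple-pendulum length is L_eq = I/(md), where I is about the pivot and d = 0.3975 m.
I_cm = (1/12)mL² = 0.2591 kg·m², so I = I_cm + md² = 0.2591 + 0.7774 = 1.037 kg·m².
L_eq = 1.037/(4.92 × 0.3975) = 0.530 m.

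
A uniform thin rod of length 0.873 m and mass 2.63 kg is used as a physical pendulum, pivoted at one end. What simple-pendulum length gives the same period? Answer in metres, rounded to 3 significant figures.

The equivalent simple-pendulum length is L_eq = I/(md), where I is about the pivot and d = 0.4365 m.
I_cm = (1/12)mL² = 0.1670 kg·m², so I = I_cm + md² = 0.1670 + 0.5011 = 0.6681 kg·m².
L_eq = 0.6681/(2.63 × 0.4365) = 0.582 m.

0.582 m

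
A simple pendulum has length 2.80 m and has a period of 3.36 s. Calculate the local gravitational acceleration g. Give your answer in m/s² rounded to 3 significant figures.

From T = 2π√(L/g), g = 4π²L/T² = 4π² × 2.80/3.360² = 9.79 m/s².

9.79 m/s²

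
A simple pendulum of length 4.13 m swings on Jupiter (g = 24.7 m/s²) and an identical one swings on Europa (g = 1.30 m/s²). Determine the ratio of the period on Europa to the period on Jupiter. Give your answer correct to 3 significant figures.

T ∝ 1/√g, so T₂/T₁ = √(g₁/g₂) = √(24.7/1.30) = 4.36.

4.36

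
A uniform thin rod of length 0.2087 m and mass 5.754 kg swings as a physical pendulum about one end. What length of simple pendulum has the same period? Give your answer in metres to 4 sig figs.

0.1391 m

The equivalent simple-pendulum length is L_eq = I/(md), where I is about the pivot and d = 0.10435 m.
I_cm = (1/12)mL² = 0.020885 kg·m², so I = I_cm + md² = 0.020885 + 0.062655 = 0.083540 kg·m².
L_eq = 0.083540/(5.754 × 0.10435) = 0.1391 m.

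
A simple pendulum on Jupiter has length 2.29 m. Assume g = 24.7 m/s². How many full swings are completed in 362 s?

T = 2π√(L/g) = 2π√(2.29/24.7) = 1.913 s.
Number of complete oscillations = ⌊362/1.913⌋ = ⌊189.2⌋ = 189.

189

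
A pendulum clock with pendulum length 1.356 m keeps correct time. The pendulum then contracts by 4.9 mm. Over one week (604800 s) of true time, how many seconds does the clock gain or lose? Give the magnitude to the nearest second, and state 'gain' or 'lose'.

gain 1096 s

T ∝ √L, so T'/T = √(1.35110/1.356) = 0.998192.
In 604800 s of true time the clock registers 604800/0.998192 = 605895.7 s, so it gains 1096 s.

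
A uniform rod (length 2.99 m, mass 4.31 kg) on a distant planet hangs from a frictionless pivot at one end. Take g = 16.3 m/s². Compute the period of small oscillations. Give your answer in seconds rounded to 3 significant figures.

2.20 s

For a physical pendulum T = 2π√(I/(mgd)), with d = 1.495 m from pivot to centre of mass.
I_cm = mL²/12 = 4.31 × 2.99²/12 = 3.211 kg·m²; I = I_cm + md² = 3.211 + 4.31 × 1.495² = 12.84 kg·m².
T = 2π√(12.84/(4.31 × 16.3 × 1.495)) = 2.20 s.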